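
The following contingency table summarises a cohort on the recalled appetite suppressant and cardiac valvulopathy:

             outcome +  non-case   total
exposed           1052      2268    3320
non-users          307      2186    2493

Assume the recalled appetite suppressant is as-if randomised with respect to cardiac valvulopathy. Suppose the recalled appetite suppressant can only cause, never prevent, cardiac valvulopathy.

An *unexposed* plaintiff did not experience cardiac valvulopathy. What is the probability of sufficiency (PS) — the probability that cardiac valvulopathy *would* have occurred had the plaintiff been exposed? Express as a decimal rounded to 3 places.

p₁ = P(outcome | exposed) = 1052/3320 = 0.31687
p₀ = P(outcome | unexposed) = 307/2493 = 0.12314
Under exogeneity and monotonicity, PS = (p₁ − p₀) / (1 − p₀).
PS = (0.31687 − 0.12314) / (1 − 0.12314) = 0.19372 / 0.87686 ≈ 0.2209

PS ≈ 0.221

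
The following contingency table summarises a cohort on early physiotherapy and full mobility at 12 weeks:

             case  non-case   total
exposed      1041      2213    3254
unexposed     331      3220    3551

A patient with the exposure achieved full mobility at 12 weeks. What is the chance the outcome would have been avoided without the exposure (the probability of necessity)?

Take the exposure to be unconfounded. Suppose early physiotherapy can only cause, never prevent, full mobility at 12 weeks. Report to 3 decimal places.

p₁ = P(outcome | exposed) = 1041/3254 = 0.31991
p₀ = P(outcome | unexposed) = 331/3551 = 0.093213
Under exogeneity and monotonicity, PN = (p₁ − p₀) / p₁.
PN = (0.31991 − 0.093213) / 0.31991 = 0.2267 / 0.31991 ≈ 0.7086

PN ≈ 0.709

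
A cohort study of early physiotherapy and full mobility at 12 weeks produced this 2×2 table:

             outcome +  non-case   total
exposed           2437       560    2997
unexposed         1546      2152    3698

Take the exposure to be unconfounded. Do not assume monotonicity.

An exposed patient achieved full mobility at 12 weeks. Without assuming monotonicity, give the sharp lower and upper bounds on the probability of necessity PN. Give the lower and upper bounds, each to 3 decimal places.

p₁ = P(outcome | exposed) = 2437/2997 = 0.81315
p₀ = P(outcome | unexposed) = 1546/3698 = 0.41806
Under exogeneity alone the bounds on PN are max{0,(p₁−p₀)/p₁} ≤ PN ≤ min{1,(1−p₀)/p₁}.
  lower = (p₁ − p₀)/p₁ = 0.39508 / 0.81315 ≈ 0.4859
  upper = min{1, (1 − p₀)/p₁} = 0.58194 / 0.81315 ≈ 0.7157

0.486 ≤ PN ≤ 0.716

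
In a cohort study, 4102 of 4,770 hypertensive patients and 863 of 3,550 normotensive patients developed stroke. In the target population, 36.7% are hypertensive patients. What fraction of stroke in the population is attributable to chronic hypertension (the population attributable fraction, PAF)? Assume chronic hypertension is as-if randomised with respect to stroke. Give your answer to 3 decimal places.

p₁ = P(outcome | exposed) = 4102/4770 = 0.85996
p₀ = P(outcome | unexposed) = 863/3550 = 0.2431
Overall risk P(Y=1) = π·p₁ + (1−π)·p₀ = 0.367×0.85996 + 0.633×0.2431 = 0.46949.
Under exogeneity, PAF = [P(Y=1) − p₀] / P(Y=1).
PAF = (0.46949 − 0.2431) / 0.46949 ≈ 0.4822

PAF ≈ 0.482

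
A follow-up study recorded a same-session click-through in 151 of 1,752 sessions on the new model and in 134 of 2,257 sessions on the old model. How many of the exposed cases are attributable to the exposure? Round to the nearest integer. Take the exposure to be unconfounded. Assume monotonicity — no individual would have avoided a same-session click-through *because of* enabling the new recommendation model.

about 47 cases

p₁ = P(outcome | exposed) = 151/1752 = 0.086187
p₀ = P(outcome | unexposed) = 134/2257 = 0.059371
PN = (p₁ − p₀)/p₁ = (0.086187 − 0.059371) / 0.086187 ≈ 0.31114.
Attributable cases ≈ PN × (exposed cases) = 0.31114 × 151 ≈ 46.98.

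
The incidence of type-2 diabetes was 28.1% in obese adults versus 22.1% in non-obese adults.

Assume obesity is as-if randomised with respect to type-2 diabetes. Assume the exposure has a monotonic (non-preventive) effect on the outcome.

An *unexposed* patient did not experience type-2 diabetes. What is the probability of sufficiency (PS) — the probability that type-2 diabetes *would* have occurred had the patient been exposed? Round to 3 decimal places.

p₁ = 0.281, p₀ = 0.221.
Under exogeneity and monotonicity, PS = (p₁ − p₀) / (1 − p₀).
PS = (0.281 − 0.221) / (1 − 0.221) = 0.06 / 0.779 ≈ 0.0770

PS ≈ 0.077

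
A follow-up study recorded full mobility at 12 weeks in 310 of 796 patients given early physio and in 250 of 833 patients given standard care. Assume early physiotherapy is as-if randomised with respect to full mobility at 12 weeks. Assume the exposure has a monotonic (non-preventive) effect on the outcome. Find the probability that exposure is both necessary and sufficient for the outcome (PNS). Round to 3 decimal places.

p₁ = P(outcome | exposed) = 310/796 = 0.38945
p₀ = P(outcome | unexposed) = 250/833 = 0.30012
Under exogeneity and monotonicity, PNS = p₁ − p₀.
PNS = 0.38945 − 0.30012 = 0.089327

PNS ≈ 0.089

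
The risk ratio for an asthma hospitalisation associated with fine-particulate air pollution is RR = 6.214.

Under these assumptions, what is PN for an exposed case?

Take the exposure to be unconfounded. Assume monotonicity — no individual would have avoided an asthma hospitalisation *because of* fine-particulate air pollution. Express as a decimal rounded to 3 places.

Under exogeneity and monotonicity, PN = (RR − 1) / RR = 1 − 1/RR.
PN = (6.214 − 1) / 6.214 = 5.214 / 6.214 ≈ 0.8391

PN ≈ 0.839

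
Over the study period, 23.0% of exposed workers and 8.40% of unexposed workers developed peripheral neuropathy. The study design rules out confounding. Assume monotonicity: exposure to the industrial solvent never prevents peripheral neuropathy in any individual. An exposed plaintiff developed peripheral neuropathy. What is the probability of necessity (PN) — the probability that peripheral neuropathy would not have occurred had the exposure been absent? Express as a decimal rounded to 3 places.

p₁ = 0.23, p₀ = 0.084.
Under exogeneity and monotonicity, PN = (p₁ − p₀) / p₁.
PN = (0.23 − 0.084) / 0.23 = 0.146 / 0.23 ≈ 0.6348

PN ≈ 0.635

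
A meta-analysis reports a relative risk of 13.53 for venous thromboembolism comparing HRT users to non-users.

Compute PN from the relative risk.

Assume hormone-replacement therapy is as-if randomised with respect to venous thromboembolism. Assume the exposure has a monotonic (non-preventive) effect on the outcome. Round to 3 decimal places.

PN ≈ 0.926

Under exogeneity and monotonicity, PN = (RR − 1) / RR = 1 − 1/RR.
PN = (13.53 − 1) / 13.53 = 12.53 / 13.53 ≈ 0.9261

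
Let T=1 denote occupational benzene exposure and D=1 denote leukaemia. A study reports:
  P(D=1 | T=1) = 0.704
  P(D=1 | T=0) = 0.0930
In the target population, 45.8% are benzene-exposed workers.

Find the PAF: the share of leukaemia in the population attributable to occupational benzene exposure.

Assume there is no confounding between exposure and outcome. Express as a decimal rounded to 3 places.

Let p₁ = 0.704, p₀ = 0.093.
Overall risk P(Y=1) = π·p₁ + (1−π)·p₀ = 0.458×0.704 + 0.542×0.093 = 0.37284.
Under exogeneity, PAF = [P(Y=1) − p₀] / P(Y=1).
PAF = (0.37284 − 0.093) / 0.37284 ≈ 0.7506

PAF ≈ 0.751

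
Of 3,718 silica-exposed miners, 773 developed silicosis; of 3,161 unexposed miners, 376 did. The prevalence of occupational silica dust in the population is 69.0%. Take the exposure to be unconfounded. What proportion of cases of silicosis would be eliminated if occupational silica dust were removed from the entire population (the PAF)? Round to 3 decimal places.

PAF ≈ 0.340

p₁ = P(outcome | exposed) = 773/3718 = 0.20791
p₀ = P(outcome | unexposed) = 376/3161 = 0.11895
Overall risk P(Y=1) = π·p₁ + (1−π)·p₀ = 0.69×0.20791 + 0.31×0.11895 = 0.18033.
Under exogeneity, PAF = [P(Y=1) − p₀] / P(Y=1).
PAF = (0.18033 − 0.11895) / 0.18033 ≈ 0.3404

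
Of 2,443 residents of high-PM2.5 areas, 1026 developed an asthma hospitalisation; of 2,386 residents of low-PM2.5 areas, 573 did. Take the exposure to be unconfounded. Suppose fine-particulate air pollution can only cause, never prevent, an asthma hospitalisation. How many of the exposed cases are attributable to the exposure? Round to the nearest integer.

about 439 cases

p₁ = P(outcome | exposed) = 1026/2443 = 0.41998
p₀ = P(outcome | unexposed) = 573/2386 = 0.24015
PN = (p₁ − p₀)/p₁ = (0.41998 − 0.24015) / 0.41998 ≈ 0.42818.
Attributable cases ≈ PN × (exposed cases) = 0.42818 × 1026 ≈ 439.31.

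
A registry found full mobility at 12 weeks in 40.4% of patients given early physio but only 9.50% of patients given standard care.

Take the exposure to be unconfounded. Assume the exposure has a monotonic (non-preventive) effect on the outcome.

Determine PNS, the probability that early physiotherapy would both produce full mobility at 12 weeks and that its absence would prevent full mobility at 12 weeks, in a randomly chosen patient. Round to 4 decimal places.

p₁ = 0.404, p₀ = 0.095.
Under exogeneity and monotonicity, PNS = p₁ − p₀.
PNS = 0.404 − 0.095 = 0.309

PNS ≈ 0.3090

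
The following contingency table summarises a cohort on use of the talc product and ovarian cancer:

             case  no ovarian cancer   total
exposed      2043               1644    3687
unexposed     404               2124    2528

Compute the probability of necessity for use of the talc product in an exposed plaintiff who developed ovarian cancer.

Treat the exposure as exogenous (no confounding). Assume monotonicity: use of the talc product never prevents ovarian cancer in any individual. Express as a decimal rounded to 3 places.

PN ≈ 0.712

p₁ = P(outcome | exposed) = 2043/3687 = 0.55411
p₀ = P(outcome | unexposed) = 404/2528 = 0.15981
Under exogeneity and monotonicity, PN = (p₁ − p₀)/p₁.
PN = (0.55411 − 0.15981) / 0.55411 ≈ 0.7116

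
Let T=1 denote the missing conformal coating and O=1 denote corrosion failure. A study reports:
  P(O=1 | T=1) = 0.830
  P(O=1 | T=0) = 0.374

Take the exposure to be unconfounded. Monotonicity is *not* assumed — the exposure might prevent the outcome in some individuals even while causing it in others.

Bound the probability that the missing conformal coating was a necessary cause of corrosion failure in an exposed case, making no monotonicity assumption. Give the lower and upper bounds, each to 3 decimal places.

0.549 ≤ PN ≤ 0.754

Let p₁ = 0.83, p₀ = 0.374.
Under exogeneity alone the bounds on PN are max{0,(p₁−p₀)/p₁} ≤ PN ≤ min{1,(1−p₀)/p₁}.
  lower = (p₁ − p₀)/p₁ = 0.456 / 0.83 ≈ 0.5494
  upper = min{1, (1 − p₀)/p₁} = 0.626 / 0.83 ≈ 0.7542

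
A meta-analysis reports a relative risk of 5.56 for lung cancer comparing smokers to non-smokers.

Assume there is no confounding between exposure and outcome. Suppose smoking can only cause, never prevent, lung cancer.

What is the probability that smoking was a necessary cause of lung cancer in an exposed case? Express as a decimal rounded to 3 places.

Under exogeneity and monotonicity, PN = (RR − 1) / RR = 1 − 1/RR.
PN = (5.56 − 1) / 5.56 = 4.56 / 5.56 ≈ 0.8201

PN ≈ 0.820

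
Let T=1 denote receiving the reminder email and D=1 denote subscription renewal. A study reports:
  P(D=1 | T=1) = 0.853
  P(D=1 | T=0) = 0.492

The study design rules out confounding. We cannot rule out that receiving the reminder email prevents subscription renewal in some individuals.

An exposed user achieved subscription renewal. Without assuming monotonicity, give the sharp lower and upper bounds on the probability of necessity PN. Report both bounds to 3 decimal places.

0.423 ≤ PN ≤ 0.596

Let p₁ = 0.853, p₀ = 0.492.
Under exogeneity alone the bounds on PN are max{0,(p₁−p₀)/p₁} ≤ PN ≤ min{1,(1−p₀)/p₁}.
  lower = (p₁ − p₀)/p₁ = 0.361 / 0.853 ≈ 0.4232
  upper = min{1, (1 − p₀)/p₁} = 0.508 / 0.853 ≈ 0.5955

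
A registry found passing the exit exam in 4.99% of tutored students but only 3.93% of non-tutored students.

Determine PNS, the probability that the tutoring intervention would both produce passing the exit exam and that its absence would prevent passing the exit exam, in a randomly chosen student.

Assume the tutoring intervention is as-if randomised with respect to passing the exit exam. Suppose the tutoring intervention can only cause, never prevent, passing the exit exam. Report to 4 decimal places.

PNS ≈ 0.0106

p₁ = 0.0499, p₀ = 0.0393.
Under exogeneity and monotonicity, PNS = p₁ − p₀.
PNS = 0.0499 − 0.0393 = 0.0106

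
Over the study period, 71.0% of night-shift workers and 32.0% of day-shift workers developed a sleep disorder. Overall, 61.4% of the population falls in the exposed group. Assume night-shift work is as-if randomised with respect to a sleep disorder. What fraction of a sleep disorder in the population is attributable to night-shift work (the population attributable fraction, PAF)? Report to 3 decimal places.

p₁ = 0.71, p₀ = 0.32.
Overall risk P(Y=1) = π·p₁ + (1−π)·p₀ = 0.614×0.71 + 0.386×0.32 = 0.55946.
Under exogeneity, PAF = [P(Y=1) − p₀] / P(Y=1).
PAF = (0.55946 − 0.32) / 0.55946 ≈ 0.4280

PAF ≈ 0.428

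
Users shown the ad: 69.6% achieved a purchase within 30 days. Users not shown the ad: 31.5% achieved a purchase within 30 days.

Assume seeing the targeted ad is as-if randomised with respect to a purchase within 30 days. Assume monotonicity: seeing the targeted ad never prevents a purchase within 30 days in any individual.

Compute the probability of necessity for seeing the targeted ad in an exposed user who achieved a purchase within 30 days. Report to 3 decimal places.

p₁ = 0.696, p₀ = 0.315.
Under exogeneity and monotonicity, PN = (p₁ − p₀) / p₁.
PN = (0.696 − 0.315) / 0.696 = 0.381 / 0.696 ≈ 0.5474

PN ≈ 0.547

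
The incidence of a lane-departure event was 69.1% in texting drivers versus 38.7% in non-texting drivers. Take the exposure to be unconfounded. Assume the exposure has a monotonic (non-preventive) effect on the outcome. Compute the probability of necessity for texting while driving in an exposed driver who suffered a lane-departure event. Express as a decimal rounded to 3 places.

p₁ = 0.691, p₀ = 0.387.
Under exogeneity and monotonicity, PN = (p₁ − p₀) / p₁.
PN = (0.691 − 0.387) / 0.691 = 0.304 / 0.691 ≈ 0.4399

PN ≈ 0.440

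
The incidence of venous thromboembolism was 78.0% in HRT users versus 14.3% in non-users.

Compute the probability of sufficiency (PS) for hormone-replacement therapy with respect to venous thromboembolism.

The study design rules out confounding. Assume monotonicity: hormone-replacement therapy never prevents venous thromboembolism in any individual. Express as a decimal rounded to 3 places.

PS ≈ 0.743

p₁ = 0.78, p₀ = 0.143.
Under exogeneity and monotonicity, PS = (p₁ − p₀) / (1 − p₀).
PS = (0.78 − 0.143) / (1 − 0.143) = 0.637 / 0.857 ≈ 0.7433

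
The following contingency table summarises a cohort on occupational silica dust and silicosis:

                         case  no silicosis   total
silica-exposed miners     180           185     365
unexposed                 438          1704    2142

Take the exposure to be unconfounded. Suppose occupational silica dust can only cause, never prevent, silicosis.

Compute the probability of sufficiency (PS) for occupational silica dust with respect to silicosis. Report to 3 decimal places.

p₁ = P(outcome | exposed) = 180/365 = 0.49315
p₀ = P(outcome | unexposed) = 438/2142 = 0.20448
Under exogeneity and monotonicity, PS = (p₁ − p₀) / (1 − p₀).
PS = (0.49315 − 0.20448) / (1 − 0.20448) = 0.28867 / 0.79552 ≈ 0.3629

PS ≈ 0.363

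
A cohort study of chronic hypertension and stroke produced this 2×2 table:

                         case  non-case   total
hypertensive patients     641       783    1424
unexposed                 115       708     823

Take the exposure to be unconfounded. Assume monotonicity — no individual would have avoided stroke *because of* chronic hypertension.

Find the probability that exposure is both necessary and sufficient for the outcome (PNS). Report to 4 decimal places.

p₁ = P(outcome | exposed) = 641/1424 = 0.45014
p₀ = P(outcome | unexposed) = 115/823 = 0.13973
Under exogeneity and monotonicity, PNS = p₁ − p₀.
PNS = 0.45014 − 0.13973 = 0.31041

PNS ≈ 0.3104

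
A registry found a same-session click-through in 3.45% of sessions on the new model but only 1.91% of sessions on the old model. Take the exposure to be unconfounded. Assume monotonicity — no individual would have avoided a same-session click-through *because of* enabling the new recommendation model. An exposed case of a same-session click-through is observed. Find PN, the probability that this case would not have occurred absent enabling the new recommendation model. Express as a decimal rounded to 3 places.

PN ≈ 0.446

p₁ = 0.0345, p₀ = 0.0191.
Under exogeneity and monotonicity, PN = (p₁ − p₀) / p₁.
PN = (0.0345 − 0.0191) / 0.0345 = 0.0154 / 0.0345 ≈ 0.4464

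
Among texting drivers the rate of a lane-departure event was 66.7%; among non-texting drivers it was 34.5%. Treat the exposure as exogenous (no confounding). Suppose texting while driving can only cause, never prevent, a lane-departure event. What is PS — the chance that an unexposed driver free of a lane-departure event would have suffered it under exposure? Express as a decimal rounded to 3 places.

p₁ = 0.667, p₀ = 0.345.
Under exogeneity and monotonicity, PS = (p₁ − p₀) / (1 − p₀).
PS = (0.667 − 0.345) / (1 − 0.345) = 0.322 / 0.655 ≈ 0.4916

PS ≈ 0.492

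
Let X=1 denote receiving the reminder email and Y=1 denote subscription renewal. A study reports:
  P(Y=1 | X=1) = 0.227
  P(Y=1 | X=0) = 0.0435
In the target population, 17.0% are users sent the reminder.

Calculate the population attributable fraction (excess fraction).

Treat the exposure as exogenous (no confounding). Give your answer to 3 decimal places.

Let p₁ = 0.227, p₀ = 0.0435.
Overall risk P(Y=1) = π·p₁ + (1−π)·p₀ = 0.17×0.227 + 0.83×0.0435 = 0.074695.
Under exogeneity, PAF = [P(Y=1) − p₀] / P(Y=1).
PAF = (0.074695 − 0.0435) / 0.074695 ≈ 0.4176

PAF ≈ 0.418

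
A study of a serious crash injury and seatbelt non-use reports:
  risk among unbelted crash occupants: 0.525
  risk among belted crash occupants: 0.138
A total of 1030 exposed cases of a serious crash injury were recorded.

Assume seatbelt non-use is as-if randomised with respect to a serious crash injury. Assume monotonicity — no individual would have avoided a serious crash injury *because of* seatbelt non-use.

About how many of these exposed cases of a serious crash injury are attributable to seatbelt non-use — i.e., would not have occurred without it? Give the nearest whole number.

about 759 cases

Let p₁ = 0.525, p₀ = 0.138.
PN = (p₁ − p₀)/p₁ = (0.525 − 0.138) / 0.525 ≈ 0.73714.
Attributable cases ≈ PN × (exposed cases) = 0.73714 × 1030 ≈ 759.26.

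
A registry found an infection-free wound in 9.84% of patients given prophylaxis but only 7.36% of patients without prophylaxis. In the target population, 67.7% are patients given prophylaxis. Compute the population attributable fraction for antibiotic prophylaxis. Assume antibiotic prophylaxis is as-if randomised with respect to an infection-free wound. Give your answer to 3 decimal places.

p₁ = 0.0984, p₀ = 0.0736.
Overall risk P(Y=1) = π·p₁ + (1−π)·p₀ = 0.677×0.0984 + 0.323×0.0736 = 0.09039.
Under exogeneity, PAF = [P(Y=1) − p₀] / P(Y=1).
PAF = (0.09039 − 0.0736) / 0.09039 ≈ 0.1857

PAF ≈ 0.186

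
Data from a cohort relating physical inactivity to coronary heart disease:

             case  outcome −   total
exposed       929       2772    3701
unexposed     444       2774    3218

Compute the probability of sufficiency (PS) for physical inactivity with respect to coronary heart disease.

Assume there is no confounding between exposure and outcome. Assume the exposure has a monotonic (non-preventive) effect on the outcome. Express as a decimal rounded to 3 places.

p₁ = P(outcome | exposed) = 929/3701 = 0.25101
p₀ = P(outcome | unexposed) = 444/3218 = 0.13797
Under exogeneity and monotonicity, PS = (p₁ − p₀)/(1 − p₀).
PS = (0.25101 − 0.13797) / 0.86203 ≈ 0.1311

PS ≈ 0.131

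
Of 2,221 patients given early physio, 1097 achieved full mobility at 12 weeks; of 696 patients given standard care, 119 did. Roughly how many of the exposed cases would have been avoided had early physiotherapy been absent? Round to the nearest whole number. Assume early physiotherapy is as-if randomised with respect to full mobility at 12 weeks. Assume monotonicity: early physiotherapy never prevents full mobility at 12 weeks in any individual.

about 717 cases

p₁ = P(outcome | exposed) = 1097/2221 = 0.49392
p₀ = P(outcome | unexposed) = 119/696 = 0.17098
PN = (p₁ − p₀)/p₁ = (0.49392 − 0.17098) / 0.49392 ≈ 0.65384.
Attributable cases ≈ PN × (exposed cases) = 0.65384 × 1097 ≈ 717.26.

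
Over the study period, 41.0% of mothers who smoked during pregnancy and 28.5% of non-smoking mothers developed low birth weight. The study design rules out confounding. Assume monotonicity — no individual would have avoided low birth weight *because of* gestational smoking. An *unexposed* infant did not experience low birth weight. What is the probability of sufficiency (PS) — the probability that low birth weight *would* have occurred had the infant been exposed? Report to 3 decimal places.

p₁ = 0.41, p₀ = 0.285.
Under exogeneity and monotonicity, PS = (p₁ − p₀) / (1 − p₀).
PS = (0.41 − 0.285) / (1 − 0.285) = 0.125 / 0.715 ≈ 0.1748

PS ≈ 0.175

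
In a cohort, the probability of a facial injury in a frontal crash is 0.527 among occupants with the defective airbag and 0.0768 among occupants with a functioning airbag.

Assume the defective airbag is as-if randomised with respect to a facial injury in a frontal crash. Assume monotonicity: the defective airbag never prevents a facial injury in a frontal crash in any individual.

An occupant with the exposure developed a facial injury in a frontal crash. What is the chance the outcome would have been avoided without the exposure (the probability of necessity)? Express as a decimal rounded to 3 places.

Let p₁ = 0.527, p₀ = 0.0768.
Under exogeneity and monotonicity, PN = (p₁ − p₀) / p₁.
PN = (0.527 − 0.0768) / 0.527 = 0.4502 / 0.527 ≈ 0.8543

PN ≈ 0.854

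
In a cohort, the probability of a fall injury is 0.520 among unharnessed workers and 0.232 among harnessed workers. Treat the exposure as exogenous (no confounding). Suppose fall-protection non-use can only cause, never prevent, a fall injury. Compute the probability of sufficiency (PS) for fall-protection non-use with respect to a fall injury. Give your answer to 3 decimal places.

PS ≈ 0.375

Let p₁ = 0.52, p₀ = 0.232.
Under exogeneity and monotonicity, PS = (p₁ − p₀) / (1 − p₀).
PS = (0.52 − 0.232) / (1 − 0.232) = 0.288 / 0.768 ≈ 0.3750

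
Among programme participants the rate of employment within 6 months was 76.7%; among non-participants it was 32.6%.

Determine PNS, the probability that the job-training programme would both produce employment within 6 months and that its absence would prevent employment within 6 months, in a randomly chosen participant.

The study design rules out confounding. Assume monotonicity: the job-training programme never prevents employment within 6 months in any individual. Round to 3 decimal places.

p₁ = 0.767, p₀ = 0.326.
Under exogeneity and monotonicity, PNS = p₁ − p₀.
PNS = 0.767 − 0.326 = 0.441

PNS ≈ 0.441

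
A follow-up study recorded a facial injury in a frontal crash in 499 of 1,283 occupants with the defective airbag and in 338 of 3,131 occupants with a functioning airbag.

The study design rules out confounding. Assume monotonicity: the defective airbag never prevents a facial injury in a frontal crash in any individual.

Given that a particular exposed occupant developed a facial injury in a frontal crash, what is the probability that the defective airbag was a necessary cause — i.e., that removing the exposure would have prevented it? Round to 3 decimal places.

p₁ = P(outcome | exposed) = 499/1283 = 0.38893
p₀ = P(outcome | unexposed) = 338/3131 = 0.10795
Under exogeneity and monotonicity, PN = (p₁ − p₀) / p₁.
PN = (0.38893 − 0.10795) / 0.38893 = 0.28098 / 0.38893 ≈ 0.7224

PN ≈ 0.722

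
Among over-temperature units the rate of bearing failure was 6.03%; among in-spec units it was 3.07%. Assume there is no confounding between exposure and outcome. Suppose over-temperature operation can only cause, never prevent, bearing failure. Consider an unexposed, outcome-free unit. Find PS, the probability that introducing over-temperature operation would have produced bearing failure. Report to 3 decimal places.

p₁ = 0.0603, p₀ = 0.0307.
Under exogeneity and monotonicity, PS = (p₁ − p₀) / (1 − p₀).
PS = (0.0603 − 0.0307) / (1 − 0.0307) = 0.0296 / 0.9693 ≈ 0.0305

PS ≈ 0.031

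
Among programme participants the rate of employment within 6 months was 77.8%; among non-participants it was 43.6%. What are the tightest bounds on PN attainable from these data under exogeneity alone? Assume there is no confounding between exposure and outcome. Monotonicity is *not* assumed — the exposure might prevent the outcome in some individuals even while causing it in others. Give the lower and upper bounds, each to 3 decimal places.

0.440 ≤ PN ≤ 0.725

p₁ = 0.778, p₀ = 0.436.
Under exogeneity alone the bounds on PN are max{0,(p₁−p₀)/p₁} ≤ PN ≤ min{1,(1−p₀)/p₁}.
  lower = (p₁ − p₀)/p₁ = 0.342 / 0.778 ≈ 0.4396
  upper = min{1, (1 − p₀)/p₁} = 0.564 / 0.778 ≈ 0.7249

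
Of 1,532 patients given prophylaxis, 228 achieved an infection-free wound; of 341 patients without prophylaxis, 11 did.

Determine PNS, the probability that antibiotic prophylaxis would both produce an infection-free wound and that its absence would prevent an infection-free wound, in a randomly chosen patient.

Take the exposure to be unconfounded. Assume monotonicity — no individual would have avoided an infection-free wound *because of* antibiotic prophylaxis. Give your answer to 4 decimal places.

PNS ≈ 0.1166

p₁ = P(outcome | exposed) = 228/1532 = 0.14883
p₀ = P(outcome | unexposed) = 11/341 = 0.032258
Under exogeneity and monotonicity, PNS = p₁ − p₀.
PNS = 0.14883 − 0.032258 = 0.11657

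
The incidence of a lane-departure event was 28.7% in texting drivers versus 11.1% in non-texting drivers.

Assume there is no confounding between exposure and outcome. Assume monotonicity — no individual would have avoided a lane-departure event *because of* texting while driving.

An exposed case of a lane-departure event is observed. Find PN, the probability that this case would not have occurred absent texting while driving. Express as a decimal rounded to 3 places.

p₁ = 0.287, p₀ = 0.111.
Under exogeneity and monotonicity, PN = (p₁ − p₀) / p₁.
PN = (0.287 − 0.111) / 0.287 = 0.176 / 0.287 ≈ 0.6132

PN ≈ 0.613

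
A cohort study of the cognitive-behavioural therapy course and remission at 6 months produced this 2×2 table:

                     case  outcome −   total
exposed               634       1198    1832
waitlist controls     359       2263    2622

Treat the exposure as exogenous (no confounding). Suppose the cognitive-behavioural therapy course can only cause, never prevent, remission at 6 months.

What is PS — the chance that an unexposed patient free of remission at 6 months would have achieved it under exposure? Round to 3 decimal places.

p₁ = P(outcome | exposed) = 634/1832 = 0.34607
p₀ = P(outcome | unexposed) = 359/2622 = 0.13692
Under exogeneity and monotonicity, PS = (p₁ − p₀) / (1 − p₀).
PS = (0.34607 − 0.13692) / (1 − 0.13692) = 0.20915 / 0.86308 ≈ 0.2423

PS ≈ 0.242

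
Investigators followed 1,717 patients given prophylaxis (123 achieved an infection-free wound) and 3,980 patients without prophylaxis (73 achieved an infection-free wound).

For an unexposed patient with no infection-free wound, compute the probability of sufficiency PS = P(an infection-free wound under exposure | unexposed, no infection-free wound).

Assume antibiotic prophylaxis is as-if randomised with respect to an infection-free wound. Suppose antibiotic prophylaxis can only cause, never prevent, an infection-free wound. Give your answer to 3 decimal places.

p₁ = P(outcome | exposed) = 123/1717 = 0.071637
p₀ = P(outcome | unexposed) = 73/3980 = 0.018342
Under exogeneity and monotonicity, PS = (p₁ − p₀) / (1 − p₀).
PS = (0.071637 − 0.018342) / (1 − 0.018342) = 0.053295 / 0.98166 ≈ 0.0543

PS ≈ 0.054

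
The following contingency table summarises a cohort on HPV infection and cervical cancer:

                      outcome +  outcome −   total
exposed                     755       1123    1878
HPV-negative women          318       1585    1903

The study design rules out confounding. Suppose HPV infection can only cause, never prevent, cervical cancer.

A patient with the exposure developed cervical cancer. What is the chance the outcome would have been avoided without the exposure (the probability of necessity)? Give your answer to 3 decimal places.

PN ≈ 0.584

p₁ = P(outcome | exposed) = 755/1878 = 0.40202
p₀ = P(outcome | unexposed) = 318/1903 = 0.1671
Under exogeneity and monotonicity, PN = (p₁ − p₀)/p₁.
PN = (0.40202 − 0.1671) / 0.40202 ≈ 0.5843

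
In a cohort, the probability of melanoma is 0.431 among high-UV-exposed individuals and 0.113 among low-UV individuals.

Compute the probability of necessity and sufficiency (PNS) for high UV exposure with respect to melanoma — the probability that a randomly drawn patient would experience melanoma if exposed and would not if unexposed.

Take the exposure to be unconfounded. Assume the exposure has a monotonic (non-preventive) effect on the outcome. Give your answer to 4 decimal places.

Let p₁ = 0.431, p₀ = 0.113.
Under exogeneity and monotonicity, PNS = p₁ − p₀.
PNS = 0.431 − 0.113 = 0.318

PNS ≈ 0.3180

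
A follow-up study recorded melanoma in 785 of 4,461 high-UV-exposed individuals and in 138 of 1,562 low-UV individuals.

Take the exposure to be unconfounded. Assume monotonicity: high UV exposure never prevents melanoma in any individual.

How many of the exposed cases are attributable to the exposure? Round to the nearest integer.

about 391 cases

p₁ = P(outcome | exposed) = 785/4461 = 0.17597
p₀ = P(outcome | unexposed) = 138/1562 = 0.088348
PN = (p₁ − p₀)/p₁ = (0.17597 − 0.088348) / 0.17597 ≈ 0.49793.
Attributable cases ≈ PN × (exposed cases) = 0.49793 × 785 ≈ 390.88.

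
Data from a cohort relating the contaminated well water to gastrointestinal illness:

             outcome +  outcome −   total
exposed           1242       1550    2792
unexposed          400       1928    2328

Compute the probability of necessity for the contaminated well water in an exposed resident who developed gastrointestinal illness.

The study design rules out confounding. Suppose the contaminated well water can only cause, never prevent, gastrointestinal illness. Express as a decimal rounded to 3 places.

p₁ = P(outcome | exposed) = 1242/2792 = 0.44484
p₀ = P(outcome | unexposed) = 400/2328 = 0.17182
Under exogeneity and monotonicity, PN = (p₁ − p₀)/p₁.
PN = (0.44484 − 0.17182) / 0.44484 ≈ 0.6137

PN ≈ 0.614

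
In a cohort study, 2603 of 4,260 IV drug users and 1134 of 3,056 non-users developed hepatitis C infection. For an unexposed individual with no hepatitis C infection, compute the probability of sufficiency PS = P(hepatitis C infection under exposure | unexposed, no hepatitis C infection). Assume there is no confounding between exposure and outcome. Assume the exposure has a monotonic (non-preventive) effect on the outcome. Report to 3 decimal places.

PS ≈ 0.382

p₁ = P(outcome | exposed) = 2603/4260 = 0.61103
p₀ = P(outcome | unexposed) = 1134/3056 = 0.37107
Under exogeneity and monotonicity, PS = (p₁ − p₀) / (1 − p₀).
PS = (0.61103 − 0.37107) / (1 − 0.37107) = 0.23996 / 0.62893 ≈ 0.3815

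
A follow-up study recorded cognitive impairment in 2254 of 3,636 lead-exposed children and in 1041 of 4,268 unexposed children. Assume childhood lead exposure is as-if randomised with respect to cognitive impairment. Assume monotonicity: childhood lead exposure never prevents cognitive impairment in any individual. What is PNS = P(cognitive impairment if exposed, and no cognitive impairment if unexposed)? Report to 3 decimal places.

p₁ = P(outcome | exposed) = 2254/3636 = 0.61991
p₀ = P(outcome | unexposed) = 1041/4268 = 0.24391
Under exogeneity and monotonicity, PNS = p₁ − p₀.
PNS = 0.61991 − 0.24391 = 0.376

PNS ≈ 0.376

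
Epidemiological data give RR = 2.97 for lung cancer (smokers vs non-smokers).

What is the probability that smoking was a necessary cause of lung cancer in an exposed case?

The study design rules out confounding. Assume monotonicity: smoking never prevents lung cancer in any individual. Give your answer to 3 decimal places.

Under exogeneity and monotonicity, PN = (RR − 1) / RR = 1 − 1/RR.
PN = (2.97 − 1) / 2.97 = 1.97 / 2.97 ≈ 0.6633

PN ≈ 0.663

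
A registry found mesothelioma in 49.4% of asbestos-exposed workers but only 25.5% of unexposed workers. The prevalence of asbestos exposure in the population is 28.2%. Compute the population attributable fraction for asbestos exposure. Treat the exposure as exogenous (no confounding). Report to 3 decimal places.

PAF ≈ 0.209

p₁ = 0.494, p₀ = 0.255.
Overall risk P(Y=1) = π·p₁ + (1−π)·p₀ = 0.282×0.494 + 0.718×0.255 = 0.3224.
Under exogeneity, PAF = [P(Y=1) − p₀] / P(Y=1).
PAF = (0.3224 − 0.255) / 0.3224 ≈ 0.2091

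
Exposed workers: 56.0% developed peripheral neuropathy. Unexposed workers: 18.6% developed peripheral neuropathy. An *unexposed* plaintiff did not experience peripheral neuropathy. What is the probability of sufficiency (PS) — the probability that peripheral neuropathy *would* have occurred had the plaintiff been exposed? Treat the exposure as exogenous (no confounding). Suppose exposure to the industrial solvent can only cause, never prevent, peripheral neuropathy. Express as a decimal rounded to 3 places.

PS ≈ 0.459

p₁ = 0.56, p₀ = 0.186.
Under exogeneity and monotonicity, PS = (p₁ − p₀) / (1 − p₀).
PS = (0.56 − 0.186) / (1 − 0.186) = 0.374 / 0.814 ≈ 0.4595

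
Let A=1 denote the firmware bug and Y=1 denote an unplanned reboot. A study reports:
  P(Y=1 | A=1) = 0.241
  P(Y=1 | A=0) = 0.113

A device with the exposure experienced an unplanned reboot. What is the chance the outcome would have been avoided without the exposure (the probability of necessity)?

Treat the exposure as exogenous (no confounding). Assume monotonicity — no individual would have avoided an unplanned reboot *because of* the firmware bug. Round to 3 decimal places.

Let p₁ = 0.241, p₀ = 0.113.
Under exogeneity and monotonicity, PN = (p₁ − p₀) / p₁.
PN = (0.241 − 0.113) / 0.241 = 0.128 / 0.241 ≈ 0.5311

PN ≈ 0.531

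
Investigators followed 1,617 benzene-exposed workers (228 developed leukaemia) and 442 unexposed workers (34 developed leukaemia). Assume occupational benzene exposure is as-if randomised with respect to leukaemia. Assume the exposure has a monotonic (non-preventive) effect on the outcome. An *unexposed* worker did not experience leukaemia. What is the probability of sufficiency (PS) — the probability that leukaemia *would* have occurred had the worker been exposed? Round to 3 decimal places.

PS ≈ 0.069

p₁ = P(outcome | exposed) = 228/1617 = 0.141
p₀ = P(outcome | unexposed) = 34/442 = 0.076923
Under exogeneity and monotonicity, PS = (p₁ − p₀) / (1 − p₀).
PS = (0.141 − 0.076923) / (1 − 0.076923) = 0.064079 / 0.92308 ≈ 0.0694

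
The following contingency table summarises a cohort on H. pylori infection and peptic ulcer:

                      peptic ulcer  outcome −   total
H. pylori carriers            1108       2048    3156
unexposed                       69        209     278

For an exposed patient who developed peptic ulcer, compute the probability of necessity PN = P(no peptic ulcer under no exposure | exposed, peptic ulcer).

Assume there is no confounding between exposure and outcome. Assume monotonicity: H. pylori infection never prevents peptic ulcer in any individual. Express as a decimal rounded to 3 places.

PN ≈ 0.293

p₁ = P(outcome | exposed) = 1108/3156 = 0.35108
p₀ = P(outcome | unexposed) = 69/278 = 0.2482
Under exogeneity and monotonicity, PN = (p₁ − p₀)/p₁.
PN = (0.35108 − 0.2482) / 0.35108 ≈ 0.2930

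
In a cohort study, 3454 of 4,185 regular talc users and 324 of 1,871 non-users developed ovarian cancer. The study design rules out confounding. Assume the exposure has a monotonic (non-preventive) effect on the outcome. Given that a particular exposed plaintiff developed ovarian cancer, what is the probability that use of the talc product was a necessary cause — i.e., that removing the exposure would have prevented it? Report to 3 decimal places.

PN ≈ 0.790

p₁ = P(outcome | exposed) = 3454/4185 = 0.82533
p₀ = P(outcome | unexposed) = 324/1871 = 0.17317
Under exogeneity and monotonicity, PN = (p₁ − p₀) / p₁.
PN = (0.82533 − 0.17317) / 0.82533 = 0.65216 / 0.82533 ≈ 0.7902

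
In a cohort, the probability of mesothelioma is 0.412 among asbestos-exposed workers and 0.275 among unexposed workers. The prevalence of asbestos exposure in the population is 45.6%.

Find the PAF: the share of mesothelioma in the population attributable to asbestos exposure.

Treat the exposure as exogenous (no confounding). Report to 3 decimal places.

Let p₁ = 0.412, p₀ = 0.275.
Overall risk P(Y=1) = π·p₁ + (1−π)·p₀ = 0.456×0.412 + 0.544×0.275 = 0.33747.
Under exogeneity, PAF = [P(Y=1) − p₀] / P(Y=1).
PAF = (0.33747 − 0.275) / 0.33747 ≈ 0.1851

PAF ≈ 0.185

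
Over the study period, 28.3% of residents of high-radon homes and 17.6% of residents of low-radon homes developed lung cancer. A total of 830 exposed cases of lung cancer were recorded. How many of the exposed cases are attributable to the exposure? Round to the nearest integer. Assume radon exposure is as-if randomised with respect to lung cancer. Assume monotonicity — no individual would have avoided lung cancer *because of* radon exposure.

about 314 cases

p₁ = 0.283, p₀ = 0.176.
PN = (p₁ − p₀)/p₁ = (0.283 − 0.176) / 0.283 ≈ 0.37809.
Attributable cases ≈ PN × (exposed cases) = 0.37809 × 830 ≈ 313.82.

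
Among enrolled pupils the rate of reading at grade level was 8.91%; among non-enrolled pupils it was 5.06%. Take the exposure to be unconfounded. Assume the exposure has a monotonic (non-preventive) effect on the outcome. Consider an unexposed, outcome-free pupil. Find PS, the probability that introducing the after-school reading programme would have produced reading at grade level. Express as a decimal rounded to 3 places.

p₁ = 0.0891, p₀ = 0.0506.
Under exogeneity and monotonicity, PS = (p₁ − p₀) / (1 − p₀).
PS = (0.0891 − 0.0506) / (1 − 0.0506) = 0.0385 / 0.9494 ≈ 0.0406

PS ≈ 0.041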